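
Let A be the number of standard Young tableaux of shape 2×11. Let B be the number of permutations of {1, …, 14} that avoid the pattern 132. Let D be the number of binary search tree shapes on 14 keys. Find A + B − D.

Standard Young tableaux of shape 2×n are counted by C_n; here n = 11. So A = C_11 = 58786.
For any fixed pattern of length 3, the pattern-avoiding permutations of [14] number C_14. So B = C_14 = 2674440.
Rooted binary trees with 14 nodes (each child slot possibly empty) number C_14. So D = C_14 = 2674440.
A + B − D = 58786 + 2674440 − 2674440 = 58786.

58786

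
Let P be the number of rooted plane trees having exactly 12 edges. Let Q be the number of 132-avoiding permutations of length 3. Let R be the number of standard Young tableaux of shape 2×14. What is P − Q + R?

2882447

Rooted ordered trees with n edges are counted by C_n; here n = 12. So P = C_12 = 208012.
Permutations of [n] avoiding any single length-3 pattern are counted by C_n; here n = 3. So Q = C_3 = 5.
Standard Young tableaux of shape 2×n are counted by C_n; here n = 14. So R = C_14 = 2674440.
P − Q + R = 208012 − 5 + 2674440 = 2882447.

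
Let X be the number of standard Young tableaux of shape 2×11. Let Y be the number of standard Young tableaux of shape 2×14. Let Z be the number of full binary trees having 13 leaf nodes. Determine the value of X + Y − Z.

By the hook-length formula (or a Dyck-path bijection), SYT of shape 2×11 number C_11. So X = C_11 = 58786.
Standard Young tableaux of shape 2×n are counted by C_n; here n = 14. So Y = C_14 = 2674440.
Full binary trees with 13 leaves have 13−1 = 12 internal nodes, so there are C_12 of them. So Z = C_12 = 208012.
X + Y − Z = 58786 + 2674440 − 208012 = 2525214.

2525214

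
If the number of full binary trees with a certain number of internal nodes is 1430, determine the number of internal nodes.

8

Full binary trees with n internal nodes are counted by C_n, and C_8 = 1430.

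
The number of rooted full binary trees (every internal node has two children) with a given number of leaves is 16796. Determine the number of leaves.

11

Full binary trees with L leaves are counted by C_{L−1}. The Catalan number equal to 16796 is C_10.
So the index is 10, and the number of leaves is 10 + 1 = 11.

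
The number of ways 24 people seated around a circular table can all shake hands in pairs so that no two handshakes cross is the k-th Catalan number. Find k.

Non-crossing handshake pairings of 2n people are counted by C_n; 24 people gives n = 12.

12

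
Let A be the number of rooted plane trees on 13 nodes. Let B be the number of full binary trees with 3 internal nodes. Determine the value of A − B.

Rooted ordered (plane) trees on m nodes have m−1 edges and are counted by C_{m−1}; m = 13 gives C_12. So A = C_12 = 208012.
The number of full binary trees on 3 internal nodes is the Catalan number C_3. So B = C_3 = 5.
A − B = 208012 − 5 = 208007.

208007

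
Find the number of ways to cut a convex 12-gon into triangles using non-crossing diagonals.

A convex 12-gon is triangulated into 10 triangles, and the number of such triangulations is the Catalan number C_{12−2} = C_10.
C_10 = 16796.

16796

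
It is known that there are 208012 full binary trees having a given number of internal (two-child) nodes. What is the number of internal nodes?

12

Full binary trees with n internal nodes are counted by C_n. The Catalan number equal to 208012 is C_12.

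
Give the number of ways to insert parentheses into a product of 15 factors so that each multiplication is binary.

Bracketing 15 factors into binary products is counted by C_{15−1} = C_14.
C_14 = C(28,14)/15 = 40116600/15 = 2674440.

2674440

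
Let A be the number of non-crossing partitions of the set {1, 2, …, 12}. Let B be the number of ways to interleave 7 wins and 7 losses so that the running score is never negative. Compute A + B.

208441

The non-crossing partitions of [12] form a lattice of size C_12. So A = C_12 = 208012.
Ballot sequences with n votes each where one side never trails are Dyck words, counted by C_n; here n = 7. So B = C_7 = 429.
A + B = 208012 + 429 = 208441.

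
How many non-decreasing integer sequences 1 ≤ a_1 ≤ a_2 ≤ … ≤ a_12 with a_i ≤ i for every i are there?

Weakly increasing sequences with a_i ≤ i biject with Dyck paths of semilength 12, so there are C_12.
C_12 = 208012.

208012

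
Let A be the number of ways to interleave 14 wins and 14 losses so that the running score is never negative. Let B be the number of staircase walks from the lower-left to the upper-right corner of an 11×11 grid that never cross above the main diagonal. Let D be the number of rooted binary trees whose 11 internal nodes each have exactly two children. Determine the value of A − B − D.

Ballot sequences with n votes each where one side never trails are Dyck words, counted by C_n; here n = 14. So A = C_14 = 2674440.
Monotone paths in an n×n grid that stay weakly below the diagonal are counted by C_n; here n = 11. So B = C_11 = 58786.
Full binary trees with n internal nodes are counted by C_n; here n = 11. So D = C_11 = 58786.
A − B − D = 2674440 − 58786 − 58786 = 2556868.

2556868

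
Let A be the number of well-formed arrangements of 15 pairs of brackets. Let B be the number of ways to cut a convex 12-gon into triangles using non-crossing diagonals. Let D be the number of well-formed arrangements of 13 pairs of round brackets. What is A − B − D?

Balanced strings of n pairs of brackets are counted by C_n; here n = 15. So A = C_15 = 9694845.
The number of triangulations of a 12-gon is the Catalan number C_10 (index = sides − 2). So B = C_10 = 16796.
Balanced strings of n pairs of brackets are counted by C_n; here n = 13. So D = C_13 = 742900.
A − B − D = 9694845 − 16796 − 742900 = 8935149.

8935149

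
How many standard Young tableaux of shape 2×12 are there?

208012

By the hook-length formula (or a Dyck-path bijection), SYT of shape 2×12 number C_12.
C_12 = C(24,12)/13 = 2704156/13 = 208012.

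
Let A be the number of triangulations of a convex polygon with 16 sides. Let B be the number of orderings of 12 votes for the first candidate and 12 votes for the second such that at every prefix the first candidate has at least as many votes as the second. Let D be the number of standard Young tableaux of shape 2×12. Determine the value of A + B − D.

Triangulations of a convex m-gon are counted by C_{m−2}; with m = 16 this is C_14. So A = C_14 = 2674440.
Ballot sequences with n votes each where one side never trails are Dyck words, counted by C_n; here n = 12. So B = C_12 = 208012.
Standard Young tableaux of shape 2×n are counted by C_n; here n = 12. So D = C_12 = 208012.
A + B − D = 2674440 + 208012 − 208012 = 2674440.

2674440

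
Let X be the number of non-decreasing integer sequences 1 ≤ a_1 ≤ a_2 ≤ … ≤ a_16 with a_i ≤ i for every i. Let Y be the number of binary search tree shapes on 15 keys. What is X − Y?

Such sub-staircase sequences of length n are counted by C_n; here n = 16. So X = C_16 = 35357670.
Binary trees (left/right distinguished) on n nodes are counted by C_n; here n = 15. So Y = C_15 = 9694845.
X − Y = 35357670 − 9694845 = 25662825.

25662825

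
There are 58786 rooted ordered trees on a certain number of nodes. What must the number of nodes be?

12

Rooted ordered trees on m nodes are counted by C_{m−1}. The Catalan number equal to 58786 is C_11.
So the index is 11, and the number of nodes is 11 + 1 = 12.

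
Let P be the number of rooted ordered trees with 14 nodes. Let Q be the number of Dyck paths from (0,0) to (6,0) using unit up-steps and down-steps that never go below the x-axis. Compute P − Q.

742895

Rooted ordered (plane) trees on m nodes have m−1 edges and are counted by C_{m−1}; m = 14 gives C_13. So P = C_13 = 742900.
Paths of 3 up- and 3 down-steps that never dip below the axis are Dyck paths; their count is C_3. So Q = C_3 = 5.
P − Q = 742900 − 5 = 742895.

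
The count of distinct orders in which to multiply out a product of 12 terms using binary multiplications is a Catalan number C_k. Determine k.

11

Bracketing 12 factors into binary products is counted by C_{12−1} = C_11.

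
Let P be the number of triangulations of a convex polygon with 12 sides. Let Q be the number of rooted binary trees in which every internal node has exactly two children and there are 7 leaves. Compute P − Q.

16664

A convex 12-gon is triangulated into 10 triangles, and the number of such triangulations is the Catalan number C_{12−2} = C_10. So P = C_10 = 16796.
Full binary trees with 7 leaves have 7−1 = 6 internal nodes, so there are C_6 of them. So Q = C_6 = 132.
P − Q = 16796 − 132 = 16664.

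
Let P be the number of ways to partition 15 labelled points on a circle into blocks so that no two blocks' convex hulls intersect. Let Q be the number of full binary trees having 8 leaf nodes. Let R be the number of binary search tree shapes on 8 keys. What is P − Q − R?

Non-crossing partitions of an n-element set are counted by C_n; here n = 15. So P = C_15 = 9694845.
A full binary tree with L leaves has L−1 internal nodes and is counted by C_{L−1}; L = 8 gives C_7. So Q = C_7 = 429.
Rooted binary trees with 8 nodes (each child slot possibly empty) number C_8. So R = C_8 = 1430.
P − Q − R = 9694845 − 429 − 1430 = 9692986.

9692986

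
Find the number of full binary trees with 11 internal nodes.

58786

Full binary trees with n internal nodes are counted by C_n; here n = 11.
C_11 = C(22,11)/12 = 705432/12 = 58786.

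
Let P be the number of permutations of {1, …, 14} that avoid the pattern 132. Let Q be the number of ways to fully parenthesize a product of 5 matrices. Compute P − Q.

Permutations of [n] avoiding any single length-3 pattern are counted by C_n; here n = 14. So P = C_14 = 2674440.
Ways to associate a product of 5 factors correspond to binary trees on 5 leaves, so the count is C_4. So Q = C_4 = 14.
P − Q = 2674440 − 14 = 2674426.

2674426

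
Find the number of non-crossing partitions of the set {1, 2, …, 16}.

35357670

Non-crossing partitions of an n-element set are counted by C_n; here n = 16.
C_16 = C_15 · 2(2·15+1)/(15+2) = 9694845 · 62/17 = 35357670.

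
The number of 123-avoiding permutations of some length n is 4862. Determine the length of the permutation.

9

Permutations of [n] avoiding a fixed length-3 pattern are counted by C_n, and C_9 = 4862.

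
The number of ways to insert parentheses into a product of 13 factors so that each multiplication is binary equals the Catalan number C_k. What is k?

Parenthesizations of m factors correspond to full binary trees with m leaves, counted by C_{m−1}; m = 13 gives C_12.

12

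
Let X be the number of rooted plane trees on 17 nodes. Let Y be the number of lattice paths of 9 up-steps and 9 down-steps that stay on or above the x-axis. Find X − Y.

A rooted plane tree on 17 nodes has 16 edges, and such trees are counted by C_16. So X = C_16 = 35357670.
Paths of 9 up- and 9 down-steps that never dip below the axis are Dyck paths; their count is C_9. So Y = C_9 = 4862.
X − Y = 35357670 − 4862 = 35352808.

35352808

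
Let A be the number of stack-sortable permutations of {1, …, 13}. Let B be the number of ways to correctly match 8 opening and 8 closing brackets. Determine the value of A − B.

741470

Stack-sortable permutations are exactly the 231-avoiding ones, counted by C_n; here n = 13. So A = C_13 = 742900.
A balanced arrangement of 8 bracket pairs is a Dyck word of semilength 8, so the count is C_8. So B = C_8 = 1430.
A − B = 742900 − 1430 = 741470.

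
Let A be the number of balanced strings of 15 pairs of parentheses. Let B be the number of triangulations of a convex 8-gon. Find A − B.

A balanced arrangement of 15 bracket pairs is a Dyck word of semilength 15, so the count is C_15. So A = C_15 = 9694845.
A convex 8-gon is triangulated into 6 triangles, and the number of such triangulations is the Catalan number C_{8−2} = C_6. So B = C_6 = 132.
A − B = 9694845 − 132 = 9694713.

9694713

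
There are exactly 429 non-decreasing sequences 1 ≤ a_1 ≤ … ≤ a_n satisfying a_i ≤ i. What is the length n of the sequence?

7

Such sub-staircase sequences of length n are counted by C_n, and C_7 = 429.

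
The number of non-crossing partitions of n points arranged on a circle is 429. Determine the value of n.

Non-crossing partitions of [n] are counted by C_n. Since C_7 = 429, the index is 7.

7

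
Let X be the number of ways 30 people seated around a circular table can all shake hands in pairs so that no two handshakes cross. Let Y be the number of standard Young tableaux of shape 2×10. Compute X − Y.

Non-crossing handshake pairings of 2n people are counted by C_n; 30 people gives n = 15. So X = C_15 = 9694845.
Standard Young tableaux of shape 2×n are counted by C_n; here n = 10. So Y = C_10 = 16796.
X − Y = 9694845 − 16796 = 9678049.

9678049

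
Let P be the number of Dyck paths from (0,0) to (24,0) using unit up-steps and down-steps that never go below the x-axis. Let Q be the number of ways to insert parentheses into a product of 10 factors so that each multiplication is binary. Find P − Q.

Paths of 12 up- and 12 down-steps that never dip below the axis are Dyck paths; their count is C_12. So P = C_12 = 208012.
Ways to associate a product of 10 factors correspond to binary trees on 10 leaves, so the count is C_9. So Q = C_9 = 4862.
P − Q = 208012 − 4862 = 203150.

203150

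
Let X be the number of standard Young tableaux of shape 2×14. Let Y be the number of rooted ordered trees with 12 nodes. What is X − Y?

Standard Young tableaux of shape 2×n are counted by C_n; here n = 14. So X = C_14 = 2674440.
Rooted ordered (plane) trees on m nodes have m−1 edges and are counted by C_{m−1}; m = 12 gives C_11. So Y = C_11 = 58786.
X − Y = 2674440 − 58786 = 2615654.

2615654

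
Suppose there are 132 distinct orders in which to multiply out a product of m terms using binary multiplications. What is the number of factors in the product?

7

Parenthesizations of m factors are counted by C_{m−1}, and C_6 = 132.
So the index is 6, and the number of factors is 6 + 1 = 7.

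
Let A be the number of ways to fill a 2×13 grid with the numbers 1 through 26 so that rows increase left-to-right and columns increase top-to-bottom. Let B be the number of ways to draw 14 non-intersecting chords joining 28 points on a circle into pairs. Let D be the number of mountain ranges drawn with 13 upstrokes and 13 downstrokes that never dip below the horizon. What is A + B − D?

2674440

By the hook-length formula (or a Dyck-path bijection), SYT of shape 2×13 number C_13. So A = C_13 = 742900.
Pairing 28 circle points by 14 non-crossing chords gives C_14 matchings. So B = C_14 = 2674440.
A Dyck path with 13 up-steps and 13 down-steps has semilength 13, so there are C_13 of them. So D = C_13 = 742900.
A + B − D = 742900 + 2674440 − 742900 = 2674440.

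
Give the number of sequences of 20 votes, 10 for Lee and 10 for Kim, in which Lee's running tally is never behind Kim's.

Ballot sequences with n votes each where one side never trails are Dyck words, counted by C_n; here n = 10.
C_10 = 16796.

16796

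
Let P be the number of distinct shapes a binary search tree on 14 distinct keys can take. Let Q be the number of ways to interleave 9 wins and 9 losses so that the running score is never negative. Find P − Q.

Rooted binary trees with 14 nodes (each child slot possibly empty) number C_14. So P = C_14 = 2674440.
Ballot sequences with n votes each where one side never trails are Dyck words, counted by C_n; here n = 9. So Q = C_9 = 4862.
P − Q = 2674440 − 4862 = 2669578.

2669578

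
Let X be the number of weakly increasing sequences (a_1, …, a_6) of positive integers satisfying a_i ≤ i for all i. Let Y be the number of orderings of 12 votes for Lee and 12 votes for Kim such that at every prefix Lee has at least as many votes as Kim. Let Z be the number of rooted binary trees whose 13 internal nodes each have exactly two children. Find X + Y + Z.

Weakly increasing sequences with a_i ≤ i biject with Dyck paths of semilength 6, so there are C_6. So X = C_6 = 132.
Ballot sequences with n votes each where one side never trails are Dyck words, counted by C_n; here n = 12. So Y = C_12 = 208012.
Full binary trees with n internal nodes are counted by C_n; here n = 13. So Z = C_13 = 742900.
X + Y + Z = 132 + 208012 + 742900 = 951044.

951044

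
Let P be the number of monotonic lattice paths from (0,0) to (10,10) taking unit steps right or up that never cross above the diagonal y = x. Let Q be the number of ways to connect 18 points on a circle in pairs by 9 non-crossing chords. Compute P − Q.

Sub-diagonal monotone paths from (0,0) to (10,10) biject with Dyck paths of semilength 10, giving C_10. So P = C_10 = 16796.
Pairing 18 circle points by 9 non-crossing chords gives C_9 matchings. So Q = C_9 = 4862.
P − Q = 16796 − 4862 = 11934.

11934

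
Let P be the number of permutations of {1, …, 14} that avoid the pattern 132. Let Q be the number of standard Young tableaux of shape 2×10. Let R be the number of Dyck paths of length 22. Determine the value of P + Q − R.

Permutations of [n] avoiding any single length-3 pattern are counted by C_n; here n = 14. So P = C_14 = 2674440.
By the hook-length formula (or a Dyck-path bijection), SYT of shape 2×10 number C_10. So Q = C_10 = 16796.
Paths of 11 up- and 11 down-steps that never dip below the axis are Dyck paths; their count is C_11. So R = C_11 = 58786.
P + Q − R = 2674440 + 16796 − 58786 = 2632450.

2632450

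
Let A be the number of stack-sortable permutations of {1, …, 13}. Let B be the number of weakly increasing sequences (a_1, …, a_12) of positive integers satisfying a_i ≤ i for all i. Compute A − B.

534888

Stack-sortable permutations are exactly the 231-avoiding ones, counted by C_n; here n = 13. So A = C_13 = 742900.
Such sub-staircase sequences of length n are counted by C_n; here n = 12. So B = C_12 = 208012.
A − B = 742900 − 208012 = 534888.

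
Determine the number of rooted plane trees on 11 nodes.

16796

Rooted ordered (plane) trees on m nodes have m−1 edges and are counted by C_{m−1}; m = 11 gives C_10.
C_10 = C(20,10)/11 = 184756/11 = 16796.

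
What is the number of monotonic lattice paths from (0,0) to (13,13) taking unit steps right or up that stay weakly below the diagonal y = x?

Monotone paths in an n×n grid that stay weakly below the diagonal are counted by C_n; here n = 13.
C_13 = C(26,13)/14 = 10400600/14 = 742900.

742900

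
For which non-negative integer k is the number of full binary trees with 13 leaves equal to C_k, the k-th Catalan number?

12

A full binary tree with L leaves has L−1 internal nodes and is counted by C_{L−1}; L = 13 gives C_12.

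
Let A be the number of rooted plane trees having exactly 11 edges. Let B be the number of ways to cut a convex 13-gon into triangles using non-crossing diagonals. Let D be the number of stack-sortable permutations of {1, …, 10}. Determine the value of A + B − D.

100776

A rooted plane tree with 11 edges has 12 nodes, and the count is C_11. So A = C_11 = 58786.
Triangulations of a convex m-gon are counted by C_{m−2}; with m = 13 this is C_11. So B = C_11 = 58786.
By Knuth's characterisation, the stack-sortable permutations of length 10 are the 231-avoiders, numbering C_10. So D = C_10 = 16796.
A + B − D = 58786 + 58786 − 16796 = 100776.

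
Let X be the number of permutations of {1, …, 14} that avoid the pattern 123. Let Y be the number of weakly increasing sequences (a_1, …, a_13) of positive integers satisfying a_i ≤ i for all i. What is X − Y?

1931540

For any fixed pattern of length 3, the pattern-avoiding permutations of [14] number C_14. So X = C_14 = 2674440.
Weakly increasing sequences with a_i ≤ i biject with Dyck paths of semilength 13, so there are C_13. So Y = C_13 = 742900.
X − Y = 2674440 − 742900 = 1931540.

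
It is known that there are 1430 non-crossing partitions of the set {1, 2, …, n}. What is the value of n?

8

Non-crossing partitions of [n] are counted by C_n. Since C_8 = 1430, the index is 8.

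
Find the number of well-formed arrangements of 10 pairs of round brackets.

16796

Balanced strings of n pairs of brackets are counted by C_n; here n = 10.
C_10 = C_9 · 2(2·9+1)/(9+2) = 4862 · 38/11 = 16796.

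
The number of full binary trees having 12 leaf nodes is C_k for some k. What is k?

A full binary tree with L leaves has L−1 internal nodes and is counted by C_{L−1}; L = 12 gives C_11.

11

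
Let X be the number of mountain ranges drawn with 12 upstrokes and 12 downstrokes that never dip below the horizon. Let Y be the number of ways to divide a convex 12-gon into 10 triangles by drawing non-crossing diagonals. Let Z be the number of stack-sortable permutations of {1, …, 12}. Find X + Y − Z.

16796

Dyck paths of semilength n (length 2n) are counted by C_n; here n = 12. So X = C_12 = 208012.
Triangulations of a convex m-gon are counted by C_{m−2}; with m = 12 this is C_10. So Y = C_10 = 16796.
By Knuth's characterisation, the stack-sortable permutations of length 12 are the 231-avoiders, numbering C_12. So Z = C_12 = 208012.
X + Y − Z = 208012 + 16796 − 208012 = 16796.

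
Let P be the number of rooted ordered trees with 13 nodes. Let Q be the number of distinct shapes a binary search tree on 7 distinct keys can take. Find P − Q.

207583

Rooted ordered (plane) trees on m nodes have m−1 edges and are counted by C_{m−1}; m = 13 gives C_12. So P = C_12 = 208012.
Rooted binary trees with 7 nodes (each child slot possibly empty) number C_7. So Q = C_7 = 429.
P − Q = 208012 − 429 = 207583.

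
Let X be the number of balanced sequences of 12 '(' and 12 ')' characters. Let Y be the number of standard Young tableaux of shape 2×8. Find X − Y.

206582

With 12 pairs the number of balanced bracket strings is the Catalan number C_12. So X = C_12 = 208012.
By the hook-length formula (or a Dyck-path bijection), SYT of shape 2×8 number C_8. So Y = C_8 = 1430.
X − Y = 208012 − 1430 = 206582.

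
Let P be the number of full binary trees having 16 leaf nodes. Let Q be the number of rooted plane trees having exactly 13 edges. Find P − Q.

A full binary tree with L leaves has L−1 internal nodes and is counted by C_{L−1}; L = 16 gives C_15. So P = C_15 = 9694845.
A rooted plane tree with 13 edges has 14 nodes, and the count is C_13. So Q = C_13 = 742900.
P − Q = 9694845 − 742900 = 8951945.

8951945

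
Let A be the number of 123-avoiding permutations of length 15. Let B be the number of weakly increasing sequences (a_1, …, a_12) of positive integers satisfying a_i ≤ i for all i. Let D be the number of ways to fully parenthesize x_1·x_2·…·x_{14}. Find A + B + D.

10645757

Permutations of [n] avoiding any single length-3 pattern are counted by C_n; here n = 15. So A = C_15 = 9694845.
Weakly increasing sequences with a_i ≤ i biject with Dyck paths of semilength 12, so there are C_12. So B = C_12 = 208012.
Parenthesizations of m factors correspond to full binary trees with m leaves, counted by C_{m−1}; m = 14 gives C_13. So D = C_13 = 742900.
A + B + D = 9694845 + 208012 + 742900 = 10645757.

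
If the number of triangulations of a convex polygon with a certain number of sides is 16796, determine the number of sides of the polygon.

Triangulations of a convex m-gon are counted by C_{m−2}. Since C_10 = 16796, the index is 10.
So m − 2 = 10, giving m = 12 sides.

12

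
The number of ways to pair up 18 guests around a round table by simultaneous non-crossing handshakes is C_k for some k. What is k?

9

With 18 = 2·9 people, non-crossing handshake pairings are non-crossing perfect matchings on a circle, counted by C_9.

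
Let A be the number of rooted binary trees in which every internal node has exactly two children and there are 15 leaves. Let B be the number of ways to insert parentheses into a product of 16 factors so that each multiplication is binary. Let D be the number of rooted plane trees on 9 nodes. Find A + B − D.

12367855

Full binary trees with 15 leaves have 15−1 = 14 internal nodes, so there are C_14 of them. So A = C_14 = 2674440.
Parenthesizations of m factors correspond to full binary trees with m leaves, counted by C_{m−1}; m = 16 gives C_15. So B = C_15 = 9694845.
A rooted plane tree on 9 nodes has 8 edges, and such trees are counted by C_8. So D = C_8 = 1430.
A + B − D = 2674440 + 9694845 − 1430 = 12367855.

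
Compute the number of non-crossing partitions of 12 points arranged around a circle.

208012

Non-crossing partitions of an n-element set are counted by C_n; here n = 12.
C_12 = C(24,12)/13 = 2704156/13 = 208012.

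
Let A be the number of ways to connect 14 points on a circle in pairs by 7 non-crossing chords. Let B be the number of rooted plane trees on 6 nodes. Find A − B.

387

Non-crossing perfect matchings of 2n points on a circle are counted by C_n; with 14 points, n = 7. So A = C_7 = 429.
Rooted ordered (plane) trees on m nodes have m−1 edges and are counted by C_{m−1}; m = 6 gives C_5. So B = C_5 = 42.
A − B = 429 − 42 = 387.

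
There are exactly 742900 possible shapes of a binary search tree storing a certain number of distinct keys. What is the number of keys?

13

Binary search tree shapes on n keys are counted by C_n; 742900 = C_13.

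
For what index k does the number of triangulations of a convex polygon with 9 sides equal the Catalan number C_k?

The number of triangulations of a 9-gon is the Catalan number C_7 (index = sides − 2).

7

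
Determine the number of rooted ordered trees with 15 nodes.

Rooted ordered (plane) trees on m nodes have m−1 edges and are counted by C_{m−1}; m = 15 gives C_14.
C_14 = C(28,14)/15 = 40116600/15 = 2674440.

2674440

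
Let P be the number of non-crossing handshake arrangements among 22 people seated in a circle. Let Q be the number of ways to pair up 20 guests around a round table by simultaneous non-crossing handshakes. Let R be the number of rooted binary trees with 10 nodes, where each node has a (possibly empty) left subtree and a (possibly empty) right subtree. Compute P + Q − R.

With 22 = 2·11 people, non-crossing handshake pairings are non-crossing perfect matchings on a circle, counted by C_11. So P = C_11 = 58786.
With 20 = 2·10 people, non-crossing handshake pairings are non-crossing perfect matchings on a circle, counted by C_10. So Q = C_10 = 16796.
Rooted binary trees with 10 nodes (each child slot possibly empty) number C_10. So R = C_10 = 16796.
P + Q − R = 58786 + 16796 − 16796 = 58786.

58786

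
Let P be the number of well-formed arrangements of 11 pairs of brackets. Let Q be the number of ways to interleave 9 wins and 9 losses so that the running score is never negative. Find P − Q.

53924

A balanced arrangement of 11 bracket pairs is a Dyck word of semilength 11, so the count is C_11. So P = C_11 = 58786.
Reading a vote for the leader as '(' and for the other as ')' turns such a sequence into a balanced string of 9 pairs, so the count is C_9. So Q = C_9 = 4862.
P − Q = 58786 − 4862 = 53924.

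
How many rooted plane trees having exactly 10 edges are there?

16796

Rooted ordered trees with n edges are counted by C_n; here n = 10.
C_10 = C_9 · 2(2·9+1)/(9+2) = 4862 · 38/11 = 16796.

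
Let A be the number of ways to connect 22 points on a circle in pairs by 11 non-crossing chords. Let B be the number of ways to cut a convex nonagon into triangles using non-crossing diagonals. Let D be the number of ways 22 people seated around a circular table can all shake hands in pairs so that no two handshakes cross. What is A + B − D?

Pairing 22 circle points by 11 non-crossing chords gives C_11 matchings. So A = C_11 = 58786.
The number of triangulations of a 9-gon is the Catalan number C_7 (index = sides − 2). So B = C_7 = 429.
Non-crossing handshake pairings of 2n people are counted by C_n; 22 people gives n = 11. So D = C_11 = 58786.
A + B − D = 58786 + 429 − 58786 = 429.

429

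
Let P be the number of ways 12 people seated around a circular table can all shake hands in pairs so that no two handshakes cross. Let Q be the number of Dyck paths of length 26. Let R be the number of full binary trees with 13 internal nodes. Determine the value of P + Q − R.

With 12 = 2·6 people, non-crossing handshake pairings are non-crossing perfect matchings on a circle, counted by C_6. So P = C_6 = 132.
A Dyck path with 13 up-steps and 13 down-steps has semilength 13, so there are C_13 of them. So Q = C_13 = 742900.
The number of full binary trees on 13 internal nodes is the Catalan number C_13. So R = C_13 = 742900.
P + Q − R = 132 + 742900 − 742900 = 132.

132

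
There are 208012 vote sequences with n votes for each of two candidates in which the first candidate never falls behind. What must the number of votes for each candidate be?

Such ballot sequences with n votes each are counted by C_n. The Catalan number equal to 208012 is C_12.

12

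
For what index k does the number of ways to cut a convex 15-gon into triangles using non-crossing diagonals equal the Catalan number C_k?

13

The number of triangulations of a 15-gon is the Catalan number C_13 (index = sides − 2).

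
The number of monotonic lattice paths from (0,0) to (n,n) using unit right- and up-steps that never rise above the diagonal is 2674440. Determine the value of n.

Such diagonal-avoiding paths in an n×n grid are counted by C_n. Since C_14 = 2674440, the index is 14.

14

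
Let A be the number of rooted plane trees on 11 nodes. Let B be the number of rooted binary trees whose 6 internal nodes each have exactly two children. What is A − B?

16664

Rooted ordered (plane) trees on m nodes have m−1 edges and are counted by C_{m−1}; m = 11 gives C_10. So A = C_10 = 16796.
Full binary trees with n internal nodes are counted by C_n; here n = 6. So B = C_6 = 132.
A − B = 16796 − 132 = 16664.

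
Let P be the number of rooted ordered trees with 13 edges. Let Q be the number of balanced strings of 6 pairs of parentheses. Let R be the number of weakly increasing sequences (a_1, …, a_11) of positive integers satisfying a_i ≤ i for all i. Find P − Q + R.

801554

A rooted plane tree with 13 edges has 14 nodes, and the count is C_13. So P = C_13 = 742900.
With 6 pairs the number of balanced bracket strings is the Catalan number C_6. So Q = C_6 = 132.
Such sub-staircase sequences of length n are counted by C_n; here n = 11. So R = C_11 = 58786.
P − Q + R = 742900 − 132 + 58786 = 801554.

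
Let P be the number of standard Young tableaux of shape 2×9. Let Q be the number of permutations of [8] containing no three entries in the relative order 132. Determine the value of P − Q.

3432

Standard Young tableaux of shape 2×n are counted by C_n; here n = 9. So P = C_9 = 4862.
Permutations of [n] avoiding any single length-3 pattern are counted by C_n; here n = 8. So Q = C_8 = 1430.
P − Q = 4862 − 1430 = 3432.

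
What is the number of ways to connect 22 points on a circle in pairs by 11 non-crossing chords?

Non-crossing perfect matchings of 2n points on a circle are counted by C_n; with 22 points, n = 11.
C_11 = C(22,11)/12 = 705432/12 = 58786.

58786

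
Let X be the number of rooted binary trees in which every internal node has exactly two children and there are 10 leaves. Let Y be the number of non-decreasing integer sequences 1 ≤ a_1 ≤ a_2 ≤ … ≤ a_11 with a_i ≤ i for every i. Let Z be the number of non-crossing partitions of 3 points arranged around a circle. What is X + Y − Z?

63643

Full binary trees with 10 leaves have 10−1 = 9 internal nodes, so there are C_9 of them. So X = C_9 = 4862.
Such sub-staircase sequences of length n are counted by C_n; here n = 11. So Y = C_11 = 58786.
Non-crossing partitions of an n-element set are counted by C_n; here n = 3. So Z = C_3 = 5.
X + Y − Z = 4862 + 58786 − 5 = 63643.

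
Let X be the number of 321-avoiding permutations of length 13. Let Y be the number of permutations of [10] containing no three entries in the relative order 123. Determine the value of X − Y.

726104

For any fixed pattern of length 3, the pattern-avoiding permutations of [13] number C_13. So X = C_13 = 742900.
Permutations of [n] avoiding any single length-3 pattern are counted by C_n; here n = 10. So Y = C_10 = 16796.
X − Y = 742900 − 16796 = 726104.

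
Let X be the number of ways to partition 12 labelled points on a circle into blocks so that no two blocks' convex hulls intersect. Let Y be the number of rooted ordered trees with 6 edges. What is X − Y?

207880

The non-crossing partitions of [12] form a lattice of size C_12. So X = C_12 = 208012.
A rooted plane tree with 6 edges has 7 nodes, and the count is C_6. So Y = C_6 = 132.
X − Y = 208012 − 132 = 207880.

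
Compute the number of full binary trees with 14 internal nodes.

The number of full binary trees on 14 internal nodes is the Catalan number C_14.
C_14 = C_13 · 2(2·13+1)/(13+2) = 742900 · 54/15 = 2674440.

2674440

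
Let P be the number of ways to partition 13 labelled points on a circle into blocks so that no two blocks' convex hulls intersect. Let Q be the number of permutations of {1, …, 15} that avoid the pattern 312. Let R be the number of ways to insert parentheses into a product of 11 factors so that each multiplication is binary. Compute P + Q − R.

10420949

Non-crossing partitions of an n-element set are counted by C_n; here n = 13. So P = C_13 = 742900.
Permutations of [n] avoiding any single length-3 pattern are counted by C_n; here n = 15. So Q = C_15 = 9694845.
Parenthesizations of m factors correspond to full binary trees with m leaves, counted by C_{m−1}; m = 11 gives C_10. So R = C_10 = 16796.
P + Q − R = 742900 + 9694845 − 16796 = 10420949.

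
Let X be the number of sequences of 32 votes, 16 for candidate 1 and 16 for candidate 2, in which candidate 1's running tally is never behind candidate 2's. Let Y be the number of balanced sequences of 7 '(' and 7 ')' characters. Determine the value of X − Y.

Reading a vote for the leader as '(' and for the other as ')' turns such a sequence into a balanced string of 16 pairs, so the count is C_16. So X = C_16 = 35357670.
Balanced strings of n pairs of brackets are counted by C_n; here n = 7. So Y = C_7 = 429.
X − Y = 35357670 − 429 = 35357241.

35357241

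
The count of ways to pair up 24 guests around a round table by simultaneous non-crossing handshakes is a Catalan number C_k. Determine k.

With 24 = 2·12 people, non-crossing handshake pairings are non-crossing perfect matchings on a circle, counted by C_12.

12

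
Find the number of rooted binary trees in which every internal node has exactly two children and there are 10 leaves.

4862

A full binary tree with L leaves has L−1 internal nodes and is counted by C_{L−1}; L = 10 gives C_9.
C_9 = C(18,9)/10 = 48620/10 = 4862.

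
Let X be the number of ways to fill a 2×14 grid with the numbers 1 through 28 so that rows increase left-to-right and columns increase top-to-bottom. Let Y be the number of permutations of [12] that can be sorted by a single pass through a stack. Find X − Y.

2466428

By the hook-length formula (or a Dyck-path bijection), SYT of shape 2×14 number C_14. So X = C_14 = 2674440.
Stack-sortable permutations are exactly the 231-avoiding ones, counted by C_n; here n = 12. So Y = C_12 = 208012.
X − Y = 2674440 − 208012 = 2466428.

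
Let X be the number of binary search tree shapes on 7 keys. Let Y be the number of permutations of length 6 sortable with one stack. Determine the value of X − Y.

Binary trees (left/right distinguished) on n nodes are counted by C_n; here n = 7. So X = C_7 = 429.
Stack-sortable permutations are exactly the 231-avoiding ones, counted by C_n; here n = 6. So Y = C_6 = 132.
X − Y = 429 − 132 = 297.

297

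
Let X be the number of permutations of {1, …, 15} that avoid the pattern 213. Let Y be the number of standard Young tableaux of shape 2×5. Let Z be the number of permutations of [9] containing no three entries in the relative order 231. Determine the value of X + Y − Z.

9690025

For any fixed pattern of length 3, the pattern-avoiding permutations of [15] number C_15. So X = C_15 = 9694845.
Standard Young tableaux of shape 2×n are counted by C_n; here n = 5. So Y = C_5 = 42.
Permutations of [n] avoiding any single length-3 pattern are counted by C_n; here n = 9. So Z = C_9 = 4862.
X + Y − Z = 9694845 + 42 − 4862 = 9690025.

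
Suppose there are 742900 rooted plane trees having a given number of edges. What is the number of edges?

13

Rooted ordered trees with n edges are counted by C_n, and C_13 = 742900.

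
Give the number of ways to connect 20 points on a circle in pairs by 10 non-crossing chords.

Non-crossing perfect matchings of 2n points on a circle are counted by C_n; with 20 points, n = 10.
C_10 = C(20,10)/11 = 184756/11 = 16796.

16796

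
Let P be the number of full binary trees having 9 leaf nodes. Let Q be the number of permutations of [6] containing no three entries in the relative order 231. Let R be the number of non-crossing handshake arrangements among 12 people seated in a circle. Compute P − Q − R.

A full binary tree with L leaves has L−1 internal nodes and is counted by C_{L−1}; L = 9 gives C_8. So P = C_8 = 1430.
Permutations of [n] avoiding any single length-3 pattern are counted by C_n; here n = 6. So Q = C_6 = 132.
With 12 = 2·6 people, non-crossing handshake pairings are non-crossing perfect matchings on a circle, counted by C_6. So R = C_6 = 132.
P − Q − R = 1430 − 132 − 132 = 1166.

1166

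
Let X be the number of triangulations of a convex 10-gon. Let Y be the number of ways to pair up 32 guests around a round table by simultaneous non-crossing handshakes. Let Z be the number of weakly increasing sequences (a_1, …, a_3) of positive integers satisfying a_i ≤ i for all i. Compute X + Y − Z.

35359095

A convex 10-gon is triangulated into 8 triangles, and the number of such triangulations is the Catalan number C_{10−2} = C_8. So X = C_8 = 1430.
Non-crossing handshake pairings of 2n people are counted by C_n; 32 people gives n = 16. So Y = C_16 = 35357670.
Such sub-staircase sequences of length n are counted by C_n; here n = 3. So Z = C_3 = 5.
X + Y − Z = 1430 + 35357670 − 5 = 35359095.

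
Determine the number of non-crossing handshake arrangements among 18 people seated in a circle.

Non-crossing handshake pairings of 2n people are counted by C_n; 18 people gives n = 9.
C_9 = C(18,9)/10 = 48620/10 = 4862.

4862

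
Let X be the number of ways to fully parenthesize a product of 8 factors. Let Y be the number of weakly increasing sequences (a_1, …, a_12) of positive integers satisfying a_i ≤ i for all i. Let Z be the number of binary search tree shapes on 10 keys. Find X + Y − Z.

Ways to associate a product of 8 factors correspond to binary trees on 8 leaves, so the count is C_7. So X = C_7 = 429.
Weakly increasing sequences with a_i ≤ i biject with Dyck paths of semilength 12, so there are C_12. So Y = C_12 = 208012.
Rooted binary trees with 10 nodes (each child slot possibly empty) number C_10. So Z = C_10 = 16796.
X + Y − Z = 429 + 208012 − 16796 = 191645.

191645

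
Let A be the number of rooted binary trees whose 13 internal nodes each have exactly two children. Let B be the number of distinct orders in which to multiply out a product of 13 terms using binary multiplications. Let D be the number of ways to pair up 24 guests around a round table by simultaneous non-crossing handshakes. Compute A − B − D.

326876

The number of full binary trees on 13 internal nodes is the Catalan number C_13. So A = C_13 = 742900.
Parenthesizations of m factors correspond to full binary trees with m leaves, counted by C_{m−1}; m = 13 gives C_12. So B = C_12 = 208012.
With 24 = 2·12 people, non-crossing handshake pairings are non-crossing perfect matchings on a circle, counted by C_12. So D = C_12 = 208012.
A − B − D = 742900 − 208012 − 208012 = 326876.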